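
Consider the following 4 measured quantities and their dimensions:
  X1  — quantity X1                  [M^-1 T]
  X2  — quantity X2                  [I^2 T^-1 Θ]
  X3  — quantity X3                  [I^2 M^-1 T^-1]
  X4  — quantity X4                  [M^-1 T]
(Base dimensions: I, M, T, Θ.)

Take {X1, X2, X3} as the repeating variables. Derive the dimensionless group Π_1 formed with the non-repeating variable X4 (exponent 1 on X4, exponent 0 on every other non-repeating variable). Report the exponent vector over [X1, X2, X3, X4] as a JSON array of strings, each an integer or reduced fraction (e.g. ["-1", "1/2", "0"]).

Exponent matrix [I,M,T,Θ] × [X1,X2,X3,X4]:
  I: [ 0  2  2  0]
  M: [-1  0 -1 -1]
  T: [ 1 -1 -1  1]
  Θ: [ 0  1  0  0]
RREF → pivots at {X1,X2,X3} ⇒ r = 3
Pivot set = {X1,X2,X3}, free = {X4}
RREF:
  r0: [   1    0    0    1]
  r1: [   0    1    0    0]
  r2: [   0    0    1    0]
  r3: [   0    0    0    0]
Fix exponent of X4 at 1; solve each RREF row for its pivot's exponent:
  r0: exp(X1) + (1)·1 = 0 ⇒ exp(X1) = -1
  r1: exp(X2) + (0)·1 = 0 ⇒ exp(X2) = 0
  r2: exp(X3) + (0)·1 = 0 ⇒ exp(X3) = 0
Π_1 = X1^-1 · X4

["-1", "0", "0", "1"]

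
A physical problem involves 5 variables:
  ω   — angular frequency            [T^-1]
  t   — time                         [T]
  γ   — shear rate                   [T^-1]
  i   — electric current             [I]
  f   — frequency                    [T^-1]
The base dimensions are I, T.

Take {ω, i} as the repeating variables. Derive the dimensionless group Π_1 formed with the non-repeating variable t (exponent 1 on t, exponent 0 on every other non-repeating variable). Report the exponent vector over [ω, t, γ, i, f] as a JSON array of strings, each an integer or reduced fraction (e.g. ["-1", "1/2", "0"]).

Dimensional matrix (I×T by ω×t×γ×i×f):
  I: [ 0  0  0  1  0]
  T: [-1  1 -1  0 -1]
Row reduction gives pivot columns ω,i; rank = 2
Pivot set = {ω,i}, free = {t,γ,f}
RREF:
  r0: [   1   -1    1    0    1]
  r1: [   0    0    0    1    0]
Fix exponent of t at 1, γ at 0, f at 0; solve each RREF row for its pivot's exponent:
  r0: exp(ω) + (-1)·1 = 0 ⇒ exp(ω) = 1
  r1: exp(i) + (0)·1 = 0 ⇒ exp(i) = 0
Π_1 = ω · t

["1", "1", "0", "0", "0"]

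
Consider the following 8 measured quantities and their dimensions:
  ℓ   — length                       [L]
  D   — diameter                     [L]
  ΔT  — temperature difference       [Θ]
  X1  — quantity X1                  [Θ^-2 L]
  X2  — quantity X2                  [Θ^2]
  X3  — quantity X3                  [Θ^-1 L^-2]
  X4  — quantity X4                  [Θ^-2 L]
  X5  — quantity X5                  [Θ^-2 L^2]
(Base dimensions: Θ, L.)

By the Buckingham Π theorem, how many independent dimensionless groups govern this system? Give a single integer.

6

Exponent matrix [Θ,L] × [ℓ,D,ΔT,X1,X2,X3,X4,X5]:
  Θ: [ 0  0  1 -2  2 -1 -2 -2]
  L: [ 1  1  0  1  0 -2  1  2]
Row reduction gives pivot columns ℓ,ΔT; rank = 2
8 vars − rank 2 = 6 Π groups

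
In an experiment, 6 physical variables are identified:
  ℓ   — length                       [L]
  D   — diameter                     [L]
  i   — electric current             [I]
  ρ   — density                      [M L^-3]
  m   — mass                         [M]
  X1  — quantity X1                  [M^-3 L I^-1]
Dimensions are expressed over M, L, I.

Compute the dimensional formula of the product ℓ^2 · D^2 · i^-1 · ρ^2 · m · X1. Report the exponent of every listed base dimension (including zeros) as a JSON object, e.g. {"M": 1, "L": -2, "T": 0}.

{"M": 0, "L": -1, "I": -2}

Dimensional matrix (M×L×I by ℓ×D×i×ρ×m×X1):
  M: [ 0  0  0  1  1 -3]
  L: [ 1  1  0 -3  0  1]
  I: [ 0  0  1  0  0 -1]
  [M]: (2)·0+(2)·0+(-1)·0+(2)·1+(1)·1+(1)·-3 = 0
  [L]: (2)·1+(2)·1+(-1)·0+(2)·-3+(1)·0+(1)·1 = -1
  [I]: (2)·0+(2)·0+(-1)·1+(2)·0+(1)·0+(1)·-1 = -2
⇒ L^-1 I^-2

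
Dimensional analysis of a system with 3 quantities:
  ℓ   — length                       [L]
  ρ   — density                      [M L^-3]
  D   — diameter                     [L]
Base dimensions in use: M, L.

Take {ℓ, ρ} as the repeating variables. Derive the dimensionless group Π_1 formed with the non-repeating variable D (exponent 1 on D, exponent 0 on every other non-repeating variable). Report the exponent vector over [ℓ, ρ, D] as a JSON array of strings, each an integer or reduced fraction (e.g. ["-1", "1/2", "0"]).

Dimensional matrix (M×L by ℓ×ρ×D):
  M: [ 0  1  0]
  L: [ 1 -3  1]
RREF → pivots at {ℓ,ρ} ⇒ r = 2
Pivot set = {ℓ,ρ}, free = {D}
RREF:
  r0: [   1    0    1]
  r1: [   0    1    0]
Fix exponent of D at 1; solve each RREF row for its pivot's exponent:
  r0: exp(ℓ) + (1)·1 = 0 ⇒ exp(ℓ) = -1
  r1: exp(ρ) + (0)·1 = 0 ⇒ exp(ρ) = 0
Π_1 = ℓ^-1 · D

["-1", "0", "1"]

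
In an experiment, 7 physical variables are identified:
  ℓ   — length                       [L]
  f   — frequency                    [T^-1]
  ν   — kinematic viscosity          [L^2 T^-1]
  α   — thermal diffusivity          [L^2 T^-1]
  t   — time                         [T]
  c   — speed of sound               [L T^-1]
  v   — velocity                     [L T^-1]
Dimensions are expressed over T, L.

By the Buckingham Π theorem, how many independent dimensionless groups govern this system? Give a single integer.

Write exponents as rows T,L / cols ℓ,f,ν,α,t,c,v:
  T: [ 0 -1 -1 -1  1 -1 -1]
  L: [ 1  0  2  2  0  1  1]
Echelon form has 2 nonzero rows (pivots: ℓ,f)
n=7, r=2 ⇒ 5 dimensionless groups

5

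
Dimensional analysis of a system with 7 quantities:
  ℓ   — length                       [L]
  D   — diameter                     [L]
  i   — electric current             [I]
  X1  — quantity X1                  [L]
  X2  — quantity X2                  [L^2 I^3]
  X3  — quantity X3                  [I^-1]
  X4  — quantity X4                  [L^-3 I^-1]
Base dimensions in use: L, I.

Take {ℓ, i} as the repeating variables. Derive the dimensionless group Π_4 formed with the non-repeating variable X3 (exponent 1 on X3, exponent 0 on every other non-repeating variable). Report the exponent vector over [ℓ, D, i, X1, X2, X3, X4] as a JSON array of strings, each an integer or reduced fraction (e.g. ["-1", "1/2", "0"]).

["0", "0", "1", "0", "0", "1", "0"]

Dimensional matrix (L×I by ℓ×D×i×X1×X2×X3×X4):
  L: [ 1  1  0  1  2  0 -3]
  I: [ 0  0  1  0  3 -1 -1]
Echelon form has 2 nonzero rows (pivots: ℓ,i)
Repeat: ℓ,i; free: D,X1,X2,X3,X4
RREF:
  r0: [   1    1    0    1    2    0   -3]
  r1: [   0    0    1    0    3   -1   -1]
Fix exponent of X3 at 1, D at 0, X1 at 0, X2 at 0, X4 at 0; solve each RREF row for its pivot's exponent:
  r0: exp(ℓ) + (0)·1 = 0 ⇒ exp(ℓ) = 0
  r1: exp(i) + (-1)·1 = 0 ⇒ exp(i) = 1
Π_4 = i · X3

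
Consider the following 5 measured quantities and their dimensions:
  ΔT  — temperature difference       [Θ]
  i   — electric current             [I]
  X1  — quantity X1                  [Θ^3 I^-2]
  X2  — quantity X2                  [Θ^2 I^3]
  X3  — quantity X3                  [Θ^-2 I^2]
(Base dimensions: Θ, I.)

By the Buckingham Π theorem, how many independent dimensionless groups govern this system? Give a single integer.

3

Write exponents as rows Θ,I / cols ΔT,i,X1,X2,X3:
  Θ: [ 1  0  3  2 -2]
  I: [ 0  1 -2  3  2]
Echelon form has 2 nonzero rows (pivots: ΔT,i)
Π count = n − r = 5 − 2 = 3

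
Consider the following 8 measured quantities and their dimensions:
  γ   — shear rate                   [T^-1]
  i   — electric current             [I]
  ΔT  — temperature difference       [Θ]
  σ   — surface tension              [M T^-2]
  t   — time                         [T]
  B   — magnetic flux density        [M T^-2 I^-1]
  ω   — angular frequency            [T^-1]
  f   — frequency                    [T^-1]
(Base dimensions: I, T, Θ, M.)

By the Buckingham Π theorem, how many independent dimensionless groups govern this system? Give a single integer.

Dimensional matrix (I×T×Θ×M by γ×i×ΔT×σ×t×B×ω×f):
  I: [ 0  1  0  0  0 -1  0  0]
  T: [-1  0  0 -2  1 -2 -1 -1]
  Θ: [ 0  0  1  0  0  0  0  0]
  M: [ 0  0  0  1  0  1  0  0]
Echelon form has 4 nonzero rows (pivots: γ,i,ΔT,σ)
n=8, r=4 ⇒ 4 dimensionless groups

4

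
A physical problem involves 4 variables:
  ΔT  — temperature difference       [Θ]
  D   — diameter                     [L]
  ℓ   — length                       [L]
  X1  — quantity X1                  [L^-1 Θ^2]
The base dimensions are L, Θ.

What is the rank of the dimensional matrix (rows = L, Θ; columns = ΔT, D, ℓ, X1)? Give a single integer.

2

Exponent matrix [L,Θ] × [ΔT,D,ℓ,X1]:
  L: [ 0  1  1 -1]
  Θ: [ 1  0  0  2]
Echelon form has 2 nonzero rows (pivots: ΔT,D)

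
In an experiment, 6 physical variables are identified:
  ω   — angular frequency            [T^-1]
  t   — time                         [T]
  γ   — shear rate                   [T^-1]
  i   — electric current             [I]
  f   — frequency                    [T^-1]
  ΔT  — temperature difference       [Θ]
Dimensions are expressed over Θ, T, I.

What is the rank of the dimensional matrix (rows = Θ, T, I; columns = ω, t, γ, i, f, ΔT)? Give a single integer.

3

Exponent matrix [Θ,T,I] × [ω,t,γ,i,f,ΔT]:
  Θ: [ 0  0  0  0  0  1]
  T: [-1  1 -1  0 -1  0]
  I: [ 0  0  0  1  0  0]
Echelon form has 3 nonzero rows (pivots: ω,i,ΔT)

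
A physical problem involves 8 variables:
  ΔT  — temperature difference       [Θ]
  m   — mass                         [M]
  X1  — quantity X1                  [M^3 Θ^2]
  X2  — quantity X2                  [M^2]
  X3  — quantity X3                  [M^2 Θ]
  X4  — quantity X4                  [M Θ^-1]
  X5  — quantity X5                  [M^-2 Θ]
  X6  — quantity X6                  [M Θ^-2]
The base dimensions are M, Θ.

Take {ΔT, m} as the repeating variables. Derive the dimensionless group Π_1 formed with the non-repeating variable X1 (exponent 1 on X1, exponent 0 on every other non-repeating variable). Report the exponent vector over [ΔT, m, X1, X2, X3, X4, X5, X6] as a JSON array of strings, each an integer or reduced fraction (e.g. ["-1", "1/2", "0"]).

Write exponents as rows M,Θ / cols ΔT,m,X1,X2,X3,X4,X5,X6:
  M: [ 0  1  3  2  2  1 -2  1]
  Θ: [ 1  0  2  0  1 -1  1 -2]
Row reduction gives pivot columns ΔT,m; rank = 2
Repeat: ΔT,m; free: X1,X2,X3,X4,X5,X6
RREF:
  r0: [   1    0    2    0    1   -1    1   -2]
  r1: [   0    1    3    2    2    1   -2    1]
Fix exponent of X1 at 1, X2 at 0, X3 at 0, X4 at 0, X5 at 0, X6 at 0; solve each RREF row for its pivot's exponent:
  r0: exp(ΔT) + (2)·1 = 0 ⇒ exp(ΔT) = -2
  r1: exp(m) + (3)·1 = 0 ⇒ exp(m) = -3
Π_1 = ΔT^-2 · m^-3 · X1

["-2", "-3", "1", "0", "0", "0", "0", "0"]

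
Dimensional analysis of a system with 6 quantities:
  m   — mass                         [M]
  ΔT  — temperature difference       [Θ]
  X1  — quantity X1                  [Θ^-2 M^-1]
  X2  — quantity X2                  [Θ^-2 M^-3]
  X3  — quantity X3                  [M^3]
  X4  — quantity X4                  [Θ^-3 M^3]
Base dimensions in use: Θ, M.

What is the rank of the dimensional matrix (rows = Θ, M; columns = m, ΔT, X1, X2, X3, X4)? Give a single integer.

2

Write exponents as rows Θ,M / cols m,ΔT,X1,X2,X3,X4:
  Θ: [ 0  1 -2 -2  0 -3]
  M: [ 1  0 -1 -3  3  3]
Echelon form has 2 nonzero rows (pivots: m,ΔT)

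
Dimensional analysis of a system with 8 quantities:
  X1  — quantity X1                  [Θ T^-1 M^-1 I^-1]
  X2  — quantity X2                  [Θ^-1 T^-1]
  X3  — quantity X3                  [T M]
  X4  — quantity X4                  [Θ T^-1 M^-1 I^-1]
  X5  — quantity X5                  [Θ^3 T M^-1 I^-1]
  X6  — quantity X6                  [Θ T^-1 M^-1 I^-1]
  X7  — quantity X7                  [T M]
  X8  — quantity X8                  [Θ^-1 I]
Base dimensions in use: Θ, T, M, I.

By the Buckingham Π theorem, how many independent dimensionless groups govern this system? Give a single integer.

5

Exponent matrix [Θ,T,M,I] × [X1,X2,X3,X4,X5,X6,X7,X8]:
  Θ: [ 1 -1  0  1  3  1  0 -1]
  T: [-1 -1  1 -1  1 -1  1  0]
  M: [-1  0  1 -1 -1 -1  1  0]
  I: [-1  0  0 -1 -1 -1  0  1]
Echelon form has 3 nonzero rows (pivots: X1,X2,X3)
Π count = n − r = 8 − 3 = 5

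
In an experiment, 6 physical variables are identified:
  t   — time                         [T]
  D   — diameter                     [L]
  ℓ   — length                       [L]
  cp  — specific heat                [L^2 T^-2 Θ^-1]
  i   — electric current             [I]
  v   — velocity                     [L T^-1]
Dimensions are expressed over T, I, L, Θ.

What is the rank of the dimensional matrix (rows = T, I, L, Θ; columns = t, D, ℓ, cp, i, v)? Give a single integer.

4

Write exponents as rows T,I,L,Θ / cols t,D,ℓ,cp,i,v:
  T: [ 1  0  0 -2  0 -1]
  I: [ 0  0  0  0  1  0]
  L: [ 0  1  1  2  0  1]
  Θ: [ 0  0  0 -1  0  0]
Row reduction gives pivot columns t,D,cp,i; rank = 4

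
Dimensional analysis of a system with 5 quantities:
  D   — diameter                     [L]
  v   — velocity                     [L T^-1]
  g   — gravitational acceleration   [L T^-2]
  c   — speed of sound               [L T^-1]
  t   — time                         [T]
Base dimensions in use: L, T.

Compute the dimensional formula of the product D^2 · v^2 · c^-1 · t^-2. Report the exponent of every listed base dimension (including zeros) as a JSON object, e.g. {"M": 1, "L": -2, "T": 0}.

Exponent matrix [L,T] × [D,v,g,c,t]:
  L: [ 1  1  1  1  0]
  T: [ 0 -1 -2 -1  1]
  [L]: (2)·1+(2)·1+(-1)·1+(-2)·0 = 3
  [T]: (2)·0+(2)·-1+(-1)·-1+(-2)·1 = -3
⇒ L^3 T^-3

{"L": 3, "T": -3}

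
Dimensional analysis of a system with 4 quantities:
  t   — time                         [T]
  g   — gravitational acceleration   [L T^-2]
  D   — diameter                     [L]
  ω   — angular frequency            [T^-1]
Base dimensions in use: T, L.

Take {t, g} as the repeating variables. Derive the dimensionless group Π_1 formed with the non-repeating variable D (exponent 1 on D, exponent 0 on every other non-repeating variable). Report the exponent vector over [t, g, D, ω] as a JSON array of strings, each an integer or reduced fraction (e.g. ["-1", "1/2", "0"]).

Exponent matrix [T,L] × [t,g,D,ω]:
  T: [ 1 -2  0 -1]
  L: [ 0  1  1  0]
Row reduction gives pivot columns t,g; rank = 2
Repeat: t,g; free: D,ω
RREF:
  r0: [   1    0    2   -1]
  r1: [   0    1    1    0]
Fix exponent of D at 1, ω at 0; solve each RREF row for its pivot's exponent:
  r0: exp(t) + (2)·1 = 0 ⇒ exp(t) = -2
  r1: exp(g) + (1)·1 = 0 ⇒ exp(g) = -1
Π_1 = t^-2 · g^-1 · D

["-2", "-1", "1", "0"]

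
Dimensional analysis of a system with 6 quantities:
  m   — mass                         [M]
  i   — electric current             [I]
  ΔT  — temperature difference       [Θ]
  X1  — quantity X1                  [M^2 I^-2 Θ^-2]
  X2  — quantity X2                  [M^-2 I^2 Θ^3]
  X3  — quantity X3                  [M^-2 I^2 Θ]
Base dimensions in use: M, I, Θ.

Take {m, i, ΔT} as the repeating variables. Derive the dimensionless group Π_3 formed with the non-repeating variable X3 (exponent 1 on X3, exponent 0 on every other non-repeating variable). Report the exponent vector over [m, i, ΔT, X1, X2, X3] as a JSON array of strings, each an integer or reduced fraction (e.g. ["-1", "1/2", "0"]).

["2", "-2", "-1", "0", "0", "1"]

Write exponents as rows M,I,Θ / cols m,i,ΔT,X1,X2,X3:
  M: [ 1  0  0  2 -2 -2]
  I: [ 0  1  0 -2  2  2]
  Θ: [ 0  0  1 -2  3  1]
RREF → pivots at {m,i,ΔT} ⇒ r = 3
Repeat: m,i,ΔT; free: X1,X2,X3
RREF:
  r0: [   1    0    0    2   -2   -2]
  r1: [   0    1    0   -2    2    2]
  r2: [   0    0    1   -2    3    1]
Fix exponent of X3 at 1, X1 at 0, X2 at 0; solve each RREF row for its pivot's exponent:
  r0: exp(m) + (-2)·1 = 0 ⇒ exp(m) = 2
  r1: exp(i) + (2)·1 = 0 ⇒ exp(i) = -2
  r2: exp(ΔT) + (1)·1 = 0 ⇒ exp(ΔT) = -1
Π_3 = m^2 · i^-2 · ΔT^-1 · X3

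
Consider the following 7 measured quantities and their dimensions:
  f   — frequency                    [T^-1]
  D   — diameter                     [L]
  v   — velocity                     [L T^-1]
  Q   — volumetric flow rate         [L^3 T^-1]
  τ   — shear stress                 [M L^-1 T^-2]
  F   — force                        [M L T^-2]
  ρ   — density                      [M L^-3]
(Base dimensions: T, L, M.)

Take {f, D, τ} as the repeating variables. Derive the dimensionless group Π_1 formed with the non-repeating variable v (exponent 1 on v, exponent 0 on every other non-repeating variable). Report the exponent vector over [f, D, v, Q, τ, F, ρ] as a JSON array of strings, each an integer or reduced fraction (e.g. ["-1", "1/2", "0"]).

Write exponents as rows T,L,M / cols f,D,v,Q,τ,F,ρ:
  T: [-1  0 -1 -1 -2 -2  0]
  L: [ 0  1  1  3 -1  1 -3]
  M: [ 0  0  0  0  1  1  1]
Echelon form has 3 nonzero rows (pivots: f,D,τ)
Repeat: f,D,τ; free: v,Q,F,ρ
RREF:
  r0: [   1    0    1    1    0    0   -2]
  r1: [   0    1    1    3    0    2   -2]
  r2: [   0    0    0    0    1    1    1]
Fix exponent of v at 1, Q at 0, F at 0, ρ at 0; solve each RREF row for its pivot's exponent:
  r0: exp(f) + (1)·1 = 0 ⇒ exp(f) = -1
  r1: exp(D) + (1)·1 = 0 ⇒ exp(D) = -1
  r2: exp(τ) + (0)·1 = 0 ⇒ exp(τ) = 0
Π_1 = f^-1 · D^-1 · v

["-1", "-1", "1", "0", "0", "0", "0"]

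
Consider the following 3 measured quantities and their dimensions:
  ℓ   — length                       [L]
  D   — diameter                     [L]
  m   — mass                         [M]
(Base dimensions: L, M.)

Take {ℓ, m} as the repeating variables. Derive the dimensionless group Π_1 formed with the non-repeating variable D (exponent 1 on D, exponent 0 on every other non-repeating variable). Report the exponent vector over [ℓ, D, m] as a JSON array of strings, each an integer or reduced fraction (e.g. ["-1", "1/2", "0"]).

Write exponents as rows L,M / cols ℓ,D,m:
  L: [ 1  1  0]
  M: [ 0  0  1]
RREF → pivots at {ℓ,m} ⇒ r = 2
Pivot set = {ℓ,m}, free = {D}
RREF:
  r0: [   1    1    0]
  r1: [   0    0    1]
Fix exponent of D at 1; solve each RREF row for its pivot's exponent:
  r0: exp(ℓ) + (1)·1 = 0 ⇒ exp(ℓ) = -1
  r1: exp(m) + (0)·1 = 0 ⇒ exp(m) = 0
Π_1 = ℓ^-1 · D

["-1", "1", "0"]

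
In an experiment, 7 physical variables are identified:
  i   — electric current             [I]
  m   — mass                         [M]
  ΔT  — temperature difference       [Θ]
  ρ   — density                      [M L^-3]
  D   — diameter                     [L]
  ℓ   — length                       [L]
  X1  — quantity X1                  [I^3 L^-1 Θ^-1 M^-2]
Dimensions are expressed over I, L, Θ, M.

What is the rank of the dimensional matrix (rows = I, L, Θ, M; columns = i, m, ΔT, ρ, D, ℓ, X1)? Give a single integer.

4

Write exponents as rows I,L,Θ,M / cols i,m,ΔT,ρ,D,ℓ,X1:
  I: [ 1  0  0  0  0  0  3]
  L: [ 0  0  0 -3  1  1 -1]
  Θ: [ 0  0  1  0  0  0 -1]
  M: [ 0  1  0  1  0  0 -2]
Row reduction gives pivot columns i,m,ΔT,ρ; rank = 4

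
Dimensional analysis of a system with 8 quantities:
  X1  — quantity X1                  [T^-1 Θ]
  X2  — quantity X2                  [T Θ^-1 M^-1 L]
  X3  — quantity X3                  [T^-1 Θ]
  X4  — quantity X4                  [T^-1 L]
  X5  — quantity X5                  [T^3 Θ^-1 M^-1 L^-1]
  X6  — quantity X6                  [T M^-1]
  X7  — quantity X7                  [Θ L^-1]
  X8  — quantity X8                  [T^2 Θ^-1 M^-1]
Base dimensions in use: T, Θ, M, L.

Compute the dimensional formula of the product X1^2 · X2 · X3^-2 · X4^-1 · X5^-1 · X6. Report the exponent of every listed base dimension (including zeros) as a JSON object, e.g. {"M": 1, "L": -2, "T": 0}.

Write exponents as rows T,Θ,M,L / cols X1,X2,X3,X4,X5,X6,X7,X8:
  T: [-1  1 -1 -1  3  1  0  2]
  Θ: [ 1 -1  1  0 -1  0  1 -1]
  M: [ 0 -1  0  0 -1 -1  0 -1]
  L: [ 0  1  0  1 -1  0 -1  0]
  [T]: (2)·-1+(1)·1+(-2)·-1+(-1)·-1+(-1)·3+(1)·1 = 0
  [Θ]: (2)·1+(1)·-1+(-2)·1+(-1)·0+(-1)·-1+(1)·0 = 0
  [M]: (2)·0+(1)·-1+(-2)·0+(-1)·0+(-1)·-1+(1)·-1 = -1
  [L]: (2)·0+(1)·1+(-2)·0+(-1)·1+(-1)·-1+(1)·0 = 1
⇒ M^-1 L

{"T": 0, "Θ": 0, "M": -1, "L": 1}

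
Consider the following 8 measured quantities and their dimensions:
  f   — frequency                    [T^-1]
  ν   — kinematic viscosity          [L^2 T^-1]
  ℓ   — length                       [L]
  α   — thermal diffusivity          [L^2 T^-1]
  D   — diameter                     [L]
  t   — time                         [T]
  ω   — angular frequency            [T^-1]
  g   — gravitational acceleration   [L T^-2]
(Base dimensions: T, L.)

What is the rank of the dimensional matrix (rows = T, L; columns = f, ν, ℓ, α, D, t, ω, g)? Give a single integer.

2

Dimensional matrix (T×L by f×ν×ℓ×α×D×t×ω×g):
  T: [-1 -1  0 -1  0  1 -1 -2]
  L: [ 0  2  1  2  1  0  0  1]
Echelon form has 2 nonzero rows (pivots: f,ν)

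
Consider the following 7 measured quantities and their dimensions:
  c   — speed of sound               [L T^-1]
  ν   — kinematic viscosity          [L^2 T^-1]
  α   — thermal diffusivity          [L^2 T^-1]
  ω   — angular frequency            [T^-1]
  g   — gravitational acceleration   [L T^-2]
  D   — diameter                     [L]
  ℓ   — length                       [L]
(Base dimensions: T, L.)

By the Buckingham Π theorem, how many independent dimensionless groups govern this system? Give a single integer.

Exponent matrix [T,L] × [c,ν,α,ω,g,D,ℓ]:
  T: [-1 -1 -1 -1 -2  0  0]
  L: [ 1  2  2  0  1  1  1]
Echelon form has 2 nonzero rows (pivots: c,ν)
Π count = n − r = 7 − 2 = 5

5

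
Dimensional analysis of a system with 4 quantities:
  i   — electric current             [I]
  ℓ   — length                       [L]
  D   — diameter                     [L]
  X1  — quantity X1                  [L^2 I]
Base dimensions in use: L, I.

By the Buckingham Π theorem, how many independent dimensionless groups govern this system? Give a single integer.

2

Exponent matrix [L,I] × [i,ℓ,D,X1]:
  L: [ 0  1  1  2]
  I: [ 1  0  0  1]
Echelon form has 2 nonzero rows (pivots: i,ℓ)
Π count = n − r = 4 − 2 = 2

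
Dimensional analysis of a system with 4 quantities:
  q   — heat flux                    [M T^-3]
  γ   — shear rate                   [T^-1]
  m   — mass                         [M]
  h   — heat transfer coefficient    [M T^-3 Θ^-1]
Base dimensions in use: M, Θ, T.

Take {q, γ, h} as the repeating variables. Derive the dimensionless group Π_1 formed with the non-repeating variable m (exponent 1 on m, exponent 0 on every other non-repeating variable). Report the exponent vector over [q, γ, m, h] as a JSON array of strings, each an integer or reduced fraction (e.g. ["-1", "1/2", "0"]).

["-1", "3", "1", "0"]

Write exponents as rows M,Θ,T / cols q,γ,m,h:
  M: [ 1  0  1  1]
  Θ: [ 0  0  0 -1]
  T: [-3 -1  0 -3]
RREF → pivots at {q,γ,h} ⇒ r = 3
Repeat: q,γ,h; free: m
RREF:
  r0: [   1    0    1    0]
  r1: [   0    1   -3    0]
  r2: [   0    0    0    1]
Fix exponent of m at 1; solve each RREF row for its pivot's exponent:
  r0: exp(q) + (1)·1 = 0 ⇒ exp(q) = -1
  r1: exp(γ) + (-3)·1 = 0 ⇒ exp(γ) = 3
  r2: exp(h) + (0)·1 = 0 ⇒ exp(h) = 0
Π_1 = q^-1 · γ^3 · m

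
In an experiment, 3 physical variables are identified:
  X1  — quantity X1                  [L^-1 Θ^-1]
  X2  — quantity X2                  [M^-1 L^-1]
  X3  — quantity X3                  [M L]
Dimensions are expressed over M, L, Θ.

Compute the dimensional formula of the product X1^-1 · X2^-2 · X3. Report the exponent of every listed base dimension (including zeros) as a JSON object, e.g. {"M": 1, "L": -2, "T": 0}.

Dimensional matrix (M×L×Θ by X1×X2×X3):
  M: [ 0 -1  1]
  L: [-1 -1  1]
  Θ: [-1  0  0]
  [M]: (-1)·0+(-2)·-1+(1)·1 = 3
  [L]: (-1)·-1+(-2)·-1+(1)·1 = 4
  [Θ]: (-1)·-1+(-2)·0+(1)·0 = 1
⇒ M^3 L^4 Θ

{"M": 3, "L": 4, "Θ": 1}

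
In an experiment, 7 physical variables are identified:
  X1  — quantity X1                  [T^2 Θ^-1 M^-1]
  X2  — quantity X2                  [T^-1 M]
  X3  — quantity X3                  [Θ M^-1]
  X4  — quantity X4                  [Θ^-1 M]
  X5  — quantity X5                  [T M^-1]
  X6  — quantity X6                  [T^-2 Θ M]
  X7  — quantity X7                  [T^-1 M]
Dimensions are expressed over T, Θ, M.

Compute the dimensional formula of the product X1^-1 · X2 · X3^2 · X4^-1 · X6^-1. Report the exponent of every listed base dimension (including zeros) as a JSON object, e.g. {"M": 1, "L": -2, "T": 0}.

Dimensional matrix (T×Θ×M by X1×X2×X3×X4×X5×X6×X7):
  T: [ 2 -1  0  0  1 -2 -1]
  Θ: [-1  0  1 -1  0  1  0]
  M: [-1  1 -1  1 -1  1  1]
  [T]: (-1)·2+(1)·-1+(2)·0+(-1)·0+(-1)·-2 = -1
  [Θ]: (-1)·-1+(1)·0+(2)·1+(-1)·-1+(-1)·1 = 3
  [M]: (-1)·-1+(1)·1+(2)·-1+(-1)·1+(-1)·1 = -2
⇒ T^-1 Θ^3 M^-2

{"T": -1, "Θ": 3, "M": -2}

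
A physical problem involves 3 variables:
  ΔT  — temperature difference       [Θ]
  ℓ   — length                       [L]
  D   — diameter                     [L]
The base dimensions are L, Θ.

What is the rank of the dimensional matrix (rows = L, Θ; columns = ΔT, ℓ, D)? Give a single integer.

2

Exponent matrix [L,Θ] × [ΔT,ℓ,D]:
  L: [ 0  1  1]
  Θ: [ 1  0  0]
Echelon form has 2 nonzero rows (pivots: ΔT,ℓ)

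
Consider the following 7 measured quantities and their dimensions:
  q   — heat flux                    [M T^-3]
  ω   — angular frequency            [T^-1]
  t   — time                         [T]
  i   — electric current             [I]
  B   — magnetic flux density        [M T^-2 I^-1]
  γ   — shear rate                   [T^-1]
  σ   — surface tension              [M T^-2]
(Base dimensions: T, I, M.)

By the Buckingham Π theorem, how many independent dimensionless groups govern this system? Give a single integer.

Dimensional matrix (T×I×M by q×ω×t×i×B×γ×σ):
  T: [-3 -1  1  0 -2 -1 -2]
  I: [ 0  0  0  1 -1  0  0]
  M: [ 1  0  0  0  1  0  1]
Echelon form has 3 nonzero rows (pivots: q,ω,i)
Π count = n − r = 7 − 3 = 4

4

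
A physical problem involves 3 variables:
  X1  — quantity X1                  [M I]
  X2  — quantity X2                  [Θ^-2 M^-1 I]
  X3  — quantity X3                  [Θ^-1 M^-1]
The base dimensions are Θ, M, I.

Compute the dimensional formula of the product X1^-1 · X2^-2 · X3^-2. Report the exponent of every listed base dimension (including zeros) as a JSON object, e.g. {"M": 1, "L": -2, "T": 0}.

Exponent matrix [Θ,M,I] × [X1,X2,X3]:
  Θ: [ 0 -2 -1]
  M: [ 1 -1 -1]
  I: [ 1  1  0]
  [Θ]: (-1)·0+(-2)·-2+(-2)·-1 = 6
  [M]: (-1)·1+(-2)·-1+(-2)·-1 = 3
  [I]: (-1)·1+(-2)·1+(-2)·0 = -3
⇒ Θ^6 M^3 I^-3

{"Θ": 6, "M": 3, "I": -3}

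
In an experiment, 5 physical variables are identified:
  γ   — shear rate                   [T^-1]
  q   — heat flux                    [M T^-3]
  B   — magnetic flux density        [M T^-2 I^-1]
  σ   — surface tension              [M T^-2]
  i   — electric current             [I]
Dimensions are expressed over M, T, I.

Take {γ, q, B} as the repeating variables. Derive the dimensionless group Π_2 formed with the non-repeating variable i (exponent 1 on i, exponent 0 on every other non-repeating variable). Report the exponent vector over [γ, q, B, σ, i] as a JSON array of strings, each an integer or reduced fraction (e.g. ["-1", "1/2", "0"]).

Write exponents as rows M,T,I / cols γ,q,B,σ,i:
  M: [ 0  1  1  1  0]
  T: [-1 -3 -2 -2  0]
  I: [ 0  0 -1  0  1]
Echelon form has 3 nonzero rows (pivots: γ,q,B)
Pivot set = {γ,q,B}, free = {σ,i}
RREF:
  r0: [   1    0    0   -1   -1]
  r1: [   0    1    0    1    1]
  r2: [   0    0    1    0   -1]
Fix exponent of i at 1, σ at 0; solve each RREF row for its pivot's exponent:
  r0: exp(γ) + (-1)·1 = 0 ⇒ exp(γ) = 1
  r1: exp(q) + (1)·1 = 0 ⇒ exp(q) = -1
  r2: exp(B) + (-1)·1 = 0 ⇒ exp(B) = 1
Π_2 = γ · q^-1 · B · i

["1", "-1", "1", "0", "1"]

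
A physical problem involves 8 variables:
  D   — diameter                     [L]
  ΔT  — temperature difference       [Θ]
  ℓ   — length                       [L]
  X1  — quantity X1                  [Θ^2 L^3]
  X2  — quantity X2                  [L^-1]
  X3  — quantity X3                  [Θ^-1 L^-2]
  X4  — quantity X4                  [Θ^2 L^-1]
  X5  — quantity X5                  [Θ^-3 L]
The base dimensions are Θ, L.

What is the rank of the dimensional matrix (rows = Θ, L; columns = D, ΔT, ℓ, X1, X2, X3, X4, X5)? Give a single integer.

2

Dimensional matrix (Θ×L by D×ΔT×ℓ×X1×X2×X3×X4×X5):
  Θ: [ 0  1  0  2  0 -1  2 -3]
  L: [ 1  0  1  3 -1 -2 -1  1]
Row reduction gives pivot columns D,ΔT; rank = 2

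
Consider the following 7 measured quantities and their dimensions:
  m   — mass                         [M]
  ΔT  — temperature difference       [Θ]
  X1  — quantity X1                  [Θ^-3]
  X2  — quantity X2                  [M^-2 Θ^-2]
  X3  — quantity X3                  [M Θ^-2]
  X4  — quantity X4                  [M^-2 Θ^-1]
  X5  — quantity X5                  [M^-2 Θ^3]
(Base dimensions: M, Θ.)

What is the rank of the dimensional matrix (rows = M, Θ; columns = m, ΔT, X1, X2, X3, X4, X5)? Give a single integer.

2

Exponent matrix [M,Θ] × [m,ΔT,X1,X2,X3,X4,X5]:
  M: [ 1  0  0 -2  1 -2 -2]
  Θ: [ 0  1 -3 -2 -2 -1  3]
RREF → pivots at {m,ΔT} ⇒ r = 2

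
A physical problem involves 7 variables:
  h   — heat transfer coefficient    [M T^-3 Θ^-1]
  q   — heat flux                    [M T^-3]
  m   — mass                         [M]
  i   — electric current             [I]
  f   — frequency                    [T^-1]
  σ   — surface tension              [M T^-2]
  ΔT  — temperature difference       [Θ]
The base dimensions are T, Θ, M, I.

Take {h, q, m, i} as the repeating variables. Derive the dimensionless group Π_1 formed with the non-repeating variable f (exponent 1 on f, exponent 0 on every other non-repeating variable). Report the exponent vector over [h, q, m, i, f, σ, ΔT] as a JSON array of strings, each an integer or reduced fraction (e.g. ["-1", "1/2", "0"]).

["0", "-1/3", "1/3", "0", "1", "0", "0"]

Dimensional matrix (T×Θ×M×I by h×q×m×i×f×σ×ΔT):
  T: [-3 -3  0  0 -1 -2  0]
  Θ: [-1  0  0  0  0  0  1]
  M: [ 1  1  1  0  0  1  0]
  I: [ 0  0  0  1  0  0  0]
Echelon form has 4 nonzero rows (pivots: h,q,m,i)
Repeat: h,q,m,i; free: f,σ,ΔT
RREF:
  r0: [   1    0    0    0    0    0   -1]
  r1: [   0    1    0    0  1/3  2/3    1]
  r2: [   0    0    1    0 -1/3  1/3    0]
  r3: [   0    0    0    1    0    0    0]
Fix exponent of f at 1, σ at 0, ΔT at 0; solve each RREF row for its pivot's exponent:
  r0: exp(h) + (0)·1 = 0 ⇒ exp(h) = 0
  r1: exp(q) + (1/3)·1 = 0 ⇒ exp(q) = -1/3
  r2: exp(m) + (-1/3)·1 = 0 ⇒ exp(m) = 1/3
  r3: exp(i) + (0)·1 = 0 ⇒ exp(i) = 0
Π_1 = q^(-1/3) · m^(1/3) · f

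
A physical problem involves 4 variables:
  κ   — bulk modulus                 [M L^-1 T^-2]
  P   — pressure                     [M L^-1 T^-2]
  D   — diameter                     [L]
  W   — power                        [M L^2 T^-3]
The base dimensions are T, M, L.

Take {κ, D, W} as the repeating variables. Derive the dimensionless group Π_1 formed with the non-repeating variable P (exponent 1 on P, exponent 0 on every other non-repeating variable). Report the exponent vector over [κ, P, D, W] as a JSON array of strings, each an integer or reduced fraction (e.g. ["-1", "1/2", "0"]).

["-1", "1", "0", "0"]

Write exponents as rows T,M,L / cols κ,P,D,W:
  T: [-2 -2  0 -3]
  M: [ 1  1  0  1]
  L: [-1 -1  1  2]
RREF → pivots at {κ,D,W} ⇒ r = 3
Repeat: κ,D,W; free: P
RREF:
  r0: [   1    1    0    0]
  r1: [   0    0    1    0]
  r2: [   0    0    0    1]
Fix exponent of P at 1; solve each RREF row for its pivot's exponent:
  r0: exp(κ) + (1)·1 = 0 ⇒ exp(κ) = -1
  r1: exp(D) + (0)·1 = 0 ⇒ exp(D) = 0
  r2: exp(W) + (0)·1 = 0 ⇒ exp(W) = 0
Π_1 = κ^-1 · P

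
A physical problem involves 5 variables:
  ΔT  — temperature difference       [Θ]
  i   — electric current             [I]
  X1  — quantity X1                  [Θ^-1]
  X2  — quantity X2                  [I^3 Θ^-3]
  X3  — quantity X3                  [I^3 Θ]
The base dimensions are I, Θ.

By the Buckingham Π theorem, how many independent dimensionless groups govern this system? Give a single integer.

3

Write exponents as rows I,Θ / cols ΔT,i,X1,X2,X3:
  I: [ 0  1  0  3  3]
  Θ: [ 1  0 -1 -3  1]
RREF → pivots at {ΔT,i} ⇒ r = 2
n=5, r=2 ⇒ 3 dimensionless groups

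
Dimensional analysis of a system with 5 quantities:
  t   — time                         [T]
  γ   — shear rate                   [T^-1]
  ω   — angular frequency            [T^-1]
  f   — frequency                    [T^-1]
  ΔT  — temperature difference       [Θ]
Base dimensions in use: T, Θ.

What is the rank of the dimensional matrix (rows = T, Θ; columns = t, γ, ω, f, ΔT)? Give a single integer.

Exponent matrix [T,Θ] × [t,γ,ω,f,ΔT]:
  T: [ 1 -1 -1 -1  0]
  Θ: [ 0  0  0  0  1]
RREF → pivots at {t,ΔT} ⇒ r = 2

2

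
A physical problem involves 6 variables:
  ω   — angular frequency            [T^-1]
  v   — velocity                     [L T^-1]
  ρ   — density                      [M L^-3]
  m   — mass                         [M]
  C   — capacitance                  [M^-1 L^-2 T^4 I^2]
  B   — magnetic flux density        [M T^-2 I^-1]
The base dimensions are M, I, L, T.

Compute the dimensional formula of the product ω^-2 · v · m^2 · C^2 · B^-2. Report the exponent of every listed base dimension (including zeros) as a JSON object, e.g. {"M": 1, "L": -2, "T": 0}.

Write exponents as rows M,I,L,T / cols ω,v,ρ,m,C,B:
  M: [ 0  0  1  1 -1  1]
  I: [ 0  0  0  0  2 -1]
  L: [ 0  1 -3  0 -2  0]
  T: [-1 -1  0  0  4 -2]
  [M]: (-2)·0+(1)·0+(2)·1+(2)·-1+(-2)·1 = -2
  [I]: (-2)·0+(1)·0+(2)·0+(2)·2+(-2)·-1 = 6
  [L]: (-2)·0+(1)·1+(2)·0+(2)·-2+(-2)·0 = -3
  [T]: (-2)·-1+(1)·-1+(2)·0+(2)·4+(-2)·-2 = 13
⇒ M^-2 I^6 L^-3 T^13

{"M": -2, "I": 6, "L": -3, "T": 13}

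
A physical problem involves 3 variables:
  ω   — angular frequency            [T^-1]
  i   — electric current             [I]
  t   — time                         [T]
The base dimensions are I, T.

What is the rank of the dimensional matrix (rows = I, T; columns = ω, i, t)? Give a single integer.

2

Exponent matrix [I,T] × [ω,i,t]:
  I: [ 0  1  0]
  T: [-1  0  1]
RREF → pivots at {ω,i} ⇒ r = 2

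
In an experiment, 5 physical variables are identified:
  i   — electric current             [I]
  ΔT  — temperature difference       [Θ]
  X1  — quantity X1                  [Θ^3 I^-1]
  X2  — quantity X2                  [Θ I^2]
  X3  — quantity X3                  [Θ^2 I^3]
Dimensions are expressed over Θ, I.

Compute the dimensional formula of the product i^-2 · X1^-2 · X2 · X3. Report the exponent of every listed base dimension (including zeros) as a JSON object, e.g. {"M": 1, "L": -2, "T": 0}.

Exponent matrix [Θ,I] × [i,ΔT,X1,X2,X3]:
  Θ: [ 0  1  3  1  2]
  I: [ 1  0 -1  2  3]
  [Θ]: (-2)·0+(-2)·3+(1)·1+(1)·2 = -3
  [I]: (-2)·1+(-2)·-1+(1)·2+(1)·3 = 5
⇒ Θ^-3 I^5

{"Θ": -3, "I": 5}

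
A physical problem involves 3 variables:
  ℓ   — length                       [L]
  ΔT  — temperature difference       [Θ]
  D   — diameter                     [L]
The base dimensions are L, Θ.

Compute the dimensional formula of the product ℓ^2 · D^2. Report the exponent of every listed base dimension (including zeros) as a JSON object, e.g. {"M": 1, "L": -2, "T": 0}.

{"L": 4, "Θ": 0}

Dimensional matrix (L×Θ by ℓ×ΔT×D):
  L: [ 1  0  1]
  Θ: [ 0  1  0]
  [L]: (2)·1+(2)·1 = 4
  [Θ]: (2)·0+(2)·0 = 0
⇒ L^4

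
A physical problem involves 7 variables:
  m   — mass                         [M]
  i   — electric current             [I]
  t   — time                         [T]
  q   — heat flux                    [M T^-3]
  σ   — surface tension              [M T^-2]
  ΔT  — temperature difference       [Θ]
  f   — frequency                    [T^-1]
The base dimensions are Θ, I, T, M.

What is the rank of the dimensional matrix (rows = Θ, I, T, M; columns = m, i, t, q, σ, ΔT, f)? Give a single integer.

4

Exponent matrix [Θ,I,T,M] × [m,i,t,q,σ,ΔT,f]:
  Θ: [ 0  0  0  0  0  1  0]
  I: [ 0  1  0  0  0  0  0]
  T: [ 0  0  1 -3 -2  0 -1]
  M: [ 1  0  0  1  1  0  0]
RREF → pivots at {m,i,t,ΔT} ⇒ r = 4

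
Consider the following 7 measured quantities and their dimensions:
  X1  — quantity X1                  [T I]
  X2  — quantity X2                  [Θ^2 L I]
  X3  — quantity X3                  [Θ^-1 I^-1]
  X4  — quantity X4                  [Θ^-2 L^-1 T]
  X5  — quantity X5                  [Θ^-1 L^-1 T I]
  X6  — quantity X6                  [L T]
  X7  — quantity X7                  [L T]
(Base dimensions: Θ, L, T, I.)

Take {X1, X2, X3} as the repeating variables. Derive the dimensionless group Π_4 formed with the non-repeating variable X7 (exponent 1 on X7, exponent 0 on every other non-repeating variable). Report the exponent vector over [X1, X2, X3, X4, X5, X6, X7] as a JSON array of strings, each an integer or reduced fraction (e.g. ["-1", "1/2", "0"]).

Dimensional matrix (Θ×L×T×I by X1×X2×X3×X4×X5×X6×X7):
  Θ: [ 0  2 -1 -2 -1  0  0]
  L: [ 0  1  0 -1 -1  1  1]
  T: [ 1  0  0  1  1  1  1]
  I: [ 1  1 -1  0  1  0  0]
Echelon form has 3 nonzero rows (pivots: X1,X2,X3)
Repeat: X1,X2,X3; free: X4,X5,X6,X7
RREF:
  r0: [   1    0    0    1    1    1    1]
  r1: [   0    1    0   -1   -1    1    1]
  r2: [   0    0    1    0   -1    2    2]
  r3: [   0    0    0    0    0    0    0]
Fix exponent of X7 at 1, X4 at 0, X5 at 0, X6 at 0; solve each RREF row for its pivot's exponent:
  r0: exp(X1) + (1)·1 = 0 ⇒ exp(X1) = -1
  r1: exp(X2) + (1)·1 = 0 ⇒ exp(X2) = -1
  r2: exp(X3) + (2)·1 = 0 ⇒ exp(X3) = -2
Π_4 = X1^-1 · X2^-1 · X3^-2 · X7

["-1", "-1", "-2", "0", "0", "0", "1"]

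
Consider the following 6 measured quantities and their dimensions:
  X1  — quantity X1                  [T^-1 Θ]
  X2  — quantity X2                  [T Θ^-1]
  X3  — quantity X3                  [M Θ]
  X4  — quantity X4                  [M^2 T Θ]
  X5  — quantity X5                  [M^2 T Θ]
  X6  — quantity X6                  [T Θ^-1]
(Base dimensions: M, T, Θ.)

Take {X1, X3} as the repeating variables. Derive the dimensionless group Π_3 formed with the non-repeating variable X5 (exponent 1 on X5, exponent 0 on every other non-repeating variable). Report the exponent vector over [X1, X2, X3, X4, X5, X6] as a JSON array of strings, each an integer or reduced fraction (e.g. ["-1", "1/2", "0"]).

Write exponents as rows M,T,Θ / cols X1,X2,X3,X4,X5,X6:
  M: [ 0  0  1  2  2  0]
  T: [-1  1  0  1  1  1]
  Θ: [ 1 -1  1  1  1 -1]
RREF → pivots at {X1,X3} ⇒ r = 2
Repeat: X1,X3; free: X2,X4,X5,X6
RREF:
  r0: [   1   -1    0   -1   -1   -1]
  r1: [   0    0    1    2    2    0]
  r2: [   0    0    0    0    0    0]
Fix exponent of X5 at 1, X2 at 0, X4 at 0, X6 at 0; solve each RREF row for its pivot's exponent:
  r0: exp(X1) + (-1)·1 = 0 ⇒ exp(X1) = 1
  r1: exp(X3) + (2)·1 = 0 ⇒ exp(X3) = -2
Π_3 = X1 · X3^-2 · X5

["1", "0", "-2", "0", "1", "0"]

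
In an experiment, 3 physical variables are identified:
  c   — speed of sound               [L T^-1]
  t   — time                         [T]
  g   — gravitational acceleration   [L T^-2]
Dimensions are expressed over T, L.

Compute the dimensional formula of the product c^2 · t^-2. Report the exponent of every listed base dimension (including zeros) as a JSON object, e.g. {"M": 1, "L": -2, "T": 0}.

Exponent matrix [T,L] × [c,t,g]:
  T: [-1  1 -2]
  L: [ 1  0  1]
  [T]: (2)·-1+(-2)·1 = -4
  [L]: (2)·1+(-2)·0 = 2
⇒ T^-4 L^2

{"T": -4, "L": 2}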